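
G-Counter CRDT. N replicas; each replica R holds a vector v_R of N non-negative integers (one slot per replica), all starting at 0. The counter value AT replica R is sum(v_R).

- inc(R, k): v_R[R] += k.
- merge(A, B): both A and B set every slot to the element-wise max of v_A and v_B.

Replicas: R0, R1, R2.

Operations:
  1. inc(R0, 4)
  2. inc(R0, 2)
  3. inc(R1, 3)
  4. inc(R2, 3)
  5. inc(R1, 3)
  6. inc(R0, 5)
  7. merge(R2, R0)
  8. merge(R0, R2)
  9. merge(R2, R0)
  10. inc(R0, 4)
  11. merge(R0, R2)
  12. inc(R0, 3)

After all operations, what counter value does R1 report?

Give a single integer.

Answer: 6

Derivation:
Op 1: inc R0 by 4 -> R0=(4,0,0) value=4
Op 2: inc R0 by 2 -> R0=(6,0,0) value=6
Op 3: inc R1 by 3 -> R1=(0,3,0) value=3
Op 4: inc R2 by 3 -> R2=(0,0,3) value=3
Op 5: inc R1 by 3 -> R1=(0,6,0) value=6
Op 6: inc R0 by 5 -> R0=(11,0,0) value=11
Op 7: merge R2<->R0 -> R2=(11,0,3) R0=(11,0,3)
Op 8: merge R0<->R2 -> R0=(11,0,3) R2=(11,0,3)
Op 9: merge R2<->R0 -> R2=(11,0,3) R0=(11,0,3)
Op 10: inc R0 by 4 -> R0=(15,0,3) value=18
Op 11: merge R0<->R2 -> R0=(15,0,3) R2=(15,0,3)
Op 12: inc R0 by 3 -> R0=(18,0,3) value=21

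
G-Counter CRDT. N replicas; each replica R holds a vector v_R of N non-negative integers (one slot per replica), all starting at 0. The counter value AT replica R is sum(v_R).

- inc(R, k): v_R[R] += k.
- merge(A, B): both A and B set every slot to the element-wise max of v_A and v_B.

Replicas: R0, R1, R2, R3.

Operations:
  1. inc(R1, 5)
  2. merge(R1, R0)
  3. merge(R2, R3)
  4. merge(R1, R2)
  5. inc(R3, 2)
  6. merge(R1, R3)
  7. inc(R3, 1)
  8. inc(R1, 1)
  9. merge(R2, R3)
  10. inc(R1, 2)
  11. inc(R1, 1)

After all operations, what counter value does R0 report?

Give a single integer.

Op 1: inc R1 by 5 -> R1=(0,5,0,0) value=5
Op 2: merge R1<->R0 -> R1=(0,5,0,0) R0=(0,5,0,0)
Op 3: merge R2<->R3 -> R2=(0,0,0,0) R3=(0,0,0,0)
Op 4: merge R1<->R2 -> R1=(0,5,0,0) R2=(0,5,0,0)
Op 5: inc R3 by 2 -> R3=(0,0,0,2) value=2
Op 6: merge R1<->R3 -> R1=(0,5,0,2) R3=(0,5,0,2)
Op 7: inc R3 by 1 -> R3=(0,5,0,3) value=8
Op 8: inc R1 by 1 -> R1=(0,6,0,2) value=8
Op 9: merge R2<->R3 -> R2=(0,5,0,3) R3=(0,5,0,3)
Op 10: inc R1 by 2 -> R1=(0,8,0,2) value=10
Op 11: inc R1 by 1 -> R1=(0,9,0,2) value=11

Answer: 5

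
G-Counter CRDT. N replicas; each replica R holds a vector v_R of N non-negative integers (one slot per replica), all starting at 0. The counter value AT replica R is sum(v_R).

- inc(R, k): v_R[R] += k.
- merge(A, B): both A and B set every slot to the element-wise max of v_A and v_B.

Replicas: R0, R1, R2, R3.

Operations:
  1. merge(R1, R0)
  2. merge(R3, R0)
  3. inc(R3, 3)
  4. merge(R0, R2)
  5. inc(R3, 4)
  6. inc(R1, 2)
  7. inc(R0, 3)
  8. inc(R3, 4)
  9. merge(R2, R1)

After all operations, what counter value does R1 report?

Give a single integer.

Op 1: merge R1<->R0 -> R1=(0,0,0,0) R0=(0,0,0,0)
Op 2: merge R3<->R0 -> R3=(0,0,0,0) R0=(0,0,0,0)
Op 3: inc R3 by 3 -> R3=(0,0,0,3) value=3
Op 4: merge R0<->R2 -> R0=(0,0,0,0) R2=(0,0,0,0)
Op 5: inc R3 by 4 -> R3=(0,0,0,7) value=7
Op 6: inc R1 by 2 -> R1=(0,2,0,0) value=2
Op 7: inc R0 by 3 -> R0=(3,0,0,0) value=3
Op 8: inc R3 by 4 -> R3=(0,0,0,11) value=11
Op 9: merge R2<->R1 -> R2=(0,2,0,0) R1=(0,2,0,0)

Answer: 2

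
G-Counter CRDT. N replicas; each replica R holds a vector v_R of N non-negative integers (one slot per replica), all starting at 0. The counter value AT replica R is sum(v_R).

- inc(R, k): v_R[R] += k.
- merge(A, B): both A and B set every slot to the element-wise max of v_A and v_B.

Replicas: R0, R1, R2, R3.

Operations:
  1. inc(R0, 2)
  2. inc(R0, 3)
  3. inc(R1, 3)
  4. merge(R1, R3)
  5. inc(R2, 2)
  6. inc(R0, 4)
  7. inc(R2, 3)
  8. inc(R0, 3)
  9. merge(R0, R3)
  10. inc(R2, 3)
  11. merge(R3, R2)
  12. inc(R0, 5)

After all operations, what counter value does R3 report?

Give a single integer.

Answer: 23

Derivation:
Op 1: inc R0 by 2 -> R0=(2,0,0,0) value=2
Op 2: inc R0 by 3 -> R0=(5,0,0,0) value=5
Op 3: inc R1 by 3 -> R1=(0,3,0,0) value=3
Op 4: merge R1<->R3 -> R1=(0,3,0,0) R3=(0,3,0,0)
Op 5: inc R2 by 2 -> R2=(0,0,2,0) value=2
Op 6: inc R0 by 4 -> R0=(9,0,0,0) value=9
Op 7: inc R2 by 3 -> R2=(0,0,5,0) value=5
Op 8: inc R0 by 3 -> R0=(12,0,0,0) value=12
Op 9: merge R0<->R3 -> R0=(12,3,0,0) R3=(12,3,0,0)
Op 10: inc R2 by 3 -> R2=(0,0,8,0) value=8
Op 11: merge R3<->R2 -> R3=(12,3,8,0) R2=(12,3,8,0)
Op 12: inc R0 by 5 -> R0=(17,3,0,0) value=20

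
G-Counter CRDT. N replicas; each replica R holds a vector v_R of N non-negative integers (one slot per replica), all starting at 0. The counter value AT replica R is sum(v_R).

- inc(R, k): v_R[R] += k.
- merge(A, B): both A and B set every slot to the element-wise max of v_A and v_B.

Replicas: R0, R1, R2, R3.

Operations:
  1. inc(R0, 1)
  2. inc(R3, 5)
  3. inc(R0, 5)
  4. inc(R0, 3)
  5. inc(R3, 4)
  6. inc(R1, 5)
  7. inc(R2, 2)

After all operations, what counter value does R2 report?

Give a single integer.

Answer: 2

Derivation:
Op 1: inc R0 by 1 -> R0=(1,0,0,0) value=1
Op 2: inc R3 by 5 -> R3=(0,0,0,5) value=5
Op 3: inc R0 by 5 -> R0=(6,0,0,0) value=6
Op 4: inc R0 by 3 -> R0=(9,0,0,0) value=9
Op 5: inc R3 by 4 -> R3=(0,0,0,9) value=9
Op 6: inc R1 by 5 -> R1=(0,5,0,0) value=5
Op 7: inc R2 by 2 -> R2=(0,0,2,0) value=2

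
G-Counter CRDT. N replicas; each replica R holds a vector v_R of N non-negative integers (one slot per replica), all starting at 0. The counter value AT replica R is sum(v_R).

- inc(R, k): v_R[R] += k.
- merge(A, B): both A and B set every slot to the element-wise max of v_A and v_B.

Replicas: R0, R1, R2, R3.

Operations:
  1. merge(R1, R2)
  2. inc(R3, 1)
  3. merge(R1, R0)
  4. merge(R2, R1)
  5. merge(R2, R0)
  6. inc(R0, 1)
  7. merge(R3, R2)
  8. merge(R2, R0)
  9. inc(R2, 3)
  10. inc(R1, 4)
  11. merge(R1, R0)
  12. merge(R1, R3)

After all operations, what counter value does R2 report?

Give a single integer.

Op 1: merge R1<->R2 -> R1=(0,0,0,0) R2=(0,0,0,0)
Op 2: inc R3 by 1 -> R3=(0,0,0,1) value=1
Op 3: merge R1<->R0 -> R1=(0,0,0,0) R0=(0,0,0,0)
Op 4: merge R2<->R1 -> R2=(0,0,0,0) R1=(0,0,0,0)
Op 5: merge R2<->R0 -> R2=(0,0,0,0) R0=(0,0,0,0)
Op 6: inc R0 by 1 -> R0=(1,0,0,0) value=1
Op 7: merge R3<->R2 -> R3=(0,0,0,1) R2=(0,0,0,1)
Op 8: merge R2<->R0 -> R2=(1,0,0,1) R0=(1,0,0,1)
Op 9: inc R2 by 3 -> R2=(1,0,3,1) value=5
Op 10: inc R1 by 4 -> R1=(0,4,0,0) value=4
Op 11: merge R1<->R0 -> R1=(1,4,0,1) R0=(1,4,0,1)
Op 12: merge R1<->R3 -> R1=(1,4,0,1) R3=(1,4,0,1)

Answer: 5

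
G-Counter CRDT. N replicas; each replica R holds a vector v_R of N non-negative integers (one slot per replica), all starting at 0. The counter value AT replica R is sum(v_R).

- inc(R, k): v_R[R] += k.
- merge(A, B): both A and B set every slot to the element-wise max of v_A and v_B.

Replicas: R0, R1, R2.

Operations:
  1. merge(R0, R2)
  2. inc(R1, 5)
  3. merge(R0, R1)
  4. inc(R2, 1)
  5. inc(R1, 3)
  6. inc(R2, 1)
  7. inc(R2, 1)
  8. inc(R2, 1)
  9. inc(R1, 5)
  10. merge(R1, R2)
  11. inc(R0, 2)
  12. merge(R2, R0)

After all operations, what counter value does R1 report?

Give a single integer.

Op 1: merge R0<->R2 -> R0=(0,0,0) R2=(0,0,0)
Op 2: inc R1 by 5 -> R1=(0,5,0) value=5
Op 3: merge R0<->R1 -> R0=(0,5,0) R1=(0,5,0)
Op 4: inc R2 by 1 -> R2=(0,0,1) value=1
Op 5: inc R1 by 3 -> R1=(0,8,0) value=8
Op 6: inc R2 by 1 -> R2=(0,0,2) value=2
Op 7: inc R2 by 1 -> R2=(0,0,3) value=3
Op 8: inc R2 by 1 -> R2=(0,0,4) value=4
Op 9: inc R1 by 5 -> R1=(0,13,0) value=13
Op 10: merge R1<->R2 -> R1=(0,13,4) R2=(0,13,4)
Op 11: inc R0 by 2 -> R0=(2,5,0) value=7
Op 12: merge R2<->R0 -> R2=(2,13,4) R0=(2,13,4)

Answer: 17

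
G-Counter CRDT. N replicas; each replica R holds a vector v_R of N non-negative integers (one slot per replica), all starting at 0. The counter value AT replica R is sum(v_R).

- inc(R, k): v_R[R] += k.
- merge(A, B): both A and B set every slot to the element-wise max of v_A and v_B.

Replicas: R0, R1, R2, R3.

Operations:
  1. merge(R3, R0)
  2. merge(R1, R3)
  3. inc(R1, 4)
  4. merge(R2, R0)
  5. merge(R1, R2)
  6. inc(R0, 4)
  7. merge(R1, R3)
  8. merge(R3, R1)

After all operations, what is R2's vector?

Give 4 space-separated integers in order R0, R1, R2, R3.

Op 1: merge R3<->R0 -> R3=(0,0,0,0) R0=(0,0,0,0)
Op 2: merge R1<->R3 -> R1=(0,0,0,0) R3=(0,0,0,0)
Op 3: inc R1 by 4 -> R1=(0,4,0,0) value=4
Op 4: merge R2<->R0 -> R2=(0,0,0,0) R0=(0,0,0,0)
Op 5: merge R1<->R2 -> R1=(0,4,0,0) R2=(0,4,0,0)
Op 6: inc R0 by 4 -> R0=(4,0,0,0) value=4
Op 7: merge R1<->R3 -> R1=(0,4,0,0) R3=(0,4,0,0)
Op 8: merge R3<->R1 -> R3=(0,4,0,0) R1=(0,4,0,0)

Answer: 0 4 0 0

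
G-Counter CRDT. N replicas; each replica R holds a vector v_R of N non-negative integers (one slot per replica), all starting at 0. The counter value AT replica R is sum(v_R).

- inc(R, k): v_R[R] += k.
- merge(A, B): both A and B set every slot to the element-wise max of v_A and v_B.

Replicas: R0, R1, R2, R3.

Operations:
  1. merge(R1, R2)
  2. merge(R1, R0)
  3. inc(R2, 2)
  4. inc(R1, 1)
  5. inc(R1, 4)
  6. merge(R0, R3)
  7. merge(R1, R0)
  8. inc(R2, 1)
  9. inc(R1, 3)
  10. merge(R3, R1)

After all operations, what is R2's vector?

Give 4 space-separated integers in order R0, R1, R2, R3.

Answer: 0 0 3 0

Derivation:
Op 1: merge R1<->R2 -> R1=(0,0,0,0) R2=(0,0,0,0)
Op 2: merge R1<->R0 -> R1=(0,0,0,0) R0=(0,0,0,0)
Op 3: inc R2 by 2 -> R2=(0,0,2,0) value=2
Op 4: inc R1 by 1 -> R1=(0,1,0,0) value=1
Op 5: inc R1 by 4 -> R1=(0,5,0,0) value=5
Op 6: merge R0<->R3 -> R0=(0,0,0,0) R3=(0,0,0,0)
Op 7: merge R1<->R0 -> R1=(0,5,0,0) R0=(0,5,0,0)
Op 8: inc R2 by 1 -> R2=(0,0,3,0) value=3
Op 9: inc R1 by 3 -> R1=(0,8,0,0) value=8
Op 10: merge R3<->R1 -> R3=(0,8,0,0) R1=(0,8,0,0)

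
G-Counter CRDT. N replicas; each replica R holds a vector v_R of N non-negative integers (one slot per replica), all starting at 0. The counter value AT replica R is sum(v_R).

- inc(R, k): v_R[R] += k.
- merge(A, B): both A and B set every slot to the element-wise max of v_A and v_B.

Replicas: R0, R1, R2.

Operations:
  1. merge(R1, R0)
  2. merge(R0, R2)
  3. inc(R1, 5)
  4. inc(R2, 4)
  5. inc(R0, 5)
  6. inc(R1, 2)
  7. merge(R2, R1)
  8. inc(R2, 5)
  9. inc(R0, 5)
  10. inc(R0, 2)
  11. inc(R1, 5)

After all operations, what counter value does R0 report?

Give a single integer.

Answer: 12

Derivation:
Op 1: merge R1<->R0 -> R1=(0,0,0) R0=(0,0,0)
Op 2: merge R0<->R2 -> R0=(0,0,0) R2=(0,0,0)
Op 3: inc R1 by 5 -> R1=(0,5,0) value=5
Op 4: inc R2 by 4 -> R2=(0,0,4) value=4
Op 5: inc R0 by 5 -> R0=(5,0,0) value=5
Op 6: inc R1 by 2 -> R1=(0,7,0) value=7
Op 7: merge R2<->R1 -> R2=(0,7,4) R1=(0,7,4)
Op 8: inc R2 by 5 -> R2=(0,7,9) value=16
Op 9: inc R0 by 5 -> R0=(10,0,0) value=10
Op 10: inc R0 by 2 -> R0=(12,0,0) value=12
Op 11: inc R1 by 5 -> R1=(0,12,4) value=16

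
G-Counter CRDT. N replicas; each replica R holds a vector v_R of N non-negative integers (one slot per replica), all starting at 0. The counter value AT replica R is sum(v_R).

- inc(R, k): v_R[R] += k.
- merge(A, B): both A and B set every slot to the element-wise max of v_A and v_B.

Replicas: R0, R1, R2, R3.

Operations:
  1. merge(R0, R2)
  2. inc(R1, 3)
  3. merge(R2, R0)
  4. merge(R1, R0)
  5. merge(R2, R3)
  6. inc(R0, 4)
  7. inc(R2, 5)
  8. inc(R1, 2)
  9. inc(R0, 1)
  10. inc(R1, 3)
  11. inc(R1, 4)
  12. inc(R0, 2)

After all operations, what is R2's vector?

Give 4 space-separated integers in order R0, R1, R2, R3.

Op 1: merge R0<->R2 -> R0=(0,0,0,0) R2=(0,0,0,0)
Op 2: inc R1 by 3 -> R1=(0,3,0,0) value=3
Op 3: merge R2<->R0 -> R2=(0,0,0,0) R0=(0,0,0,0)
Op 4: merge R1<->R0 -> R1=(0,3,0,0) R0=(0,3,0,0)
Op 5: merge R2<->R3 -> R2=(0,0,0,0) R3=(0,0,0,0)
Op 6: inc R0 by 4 -> R0=(4,3,0,0) value=7
Op 7: inc R2 by 5 -> R2=(0,0,5,0) value=5
Op 8: inc R1 by 2 -> R1=(0,5,0,0) value=5
Op 9: inc R0 by 1 -> R0=(5,3,0,0) value=8
Op 10: inc R1 by 3 -> R1=(0,8,0,0) value=8
Op 11: inc R1 by 4 -> R1=(0,12,0,0) value=12
Op 12: inc R0 by 2 -> R0=(7,3,0,0) value=10

Answer: 0 0 5 0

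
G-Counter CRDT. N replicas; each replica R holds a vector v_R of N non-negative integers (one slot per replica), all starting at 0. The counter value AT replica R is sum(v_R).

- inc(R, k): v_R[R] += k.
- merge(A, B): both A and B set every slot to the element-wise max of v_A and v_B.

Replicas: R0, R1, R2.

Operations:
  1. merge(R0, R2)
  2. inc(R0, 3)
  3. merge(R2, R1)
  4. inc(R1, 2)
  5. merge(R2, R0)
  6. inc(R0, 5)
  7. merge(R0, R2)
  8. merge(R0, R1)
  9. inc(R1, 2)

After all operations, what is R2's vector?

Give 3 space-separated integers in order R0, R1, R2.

Answer: 8 0 0

Derivation:
Op 1: merge R0<->R2 -> R0=(0,0,0) R2=(0,0,0)
Op 2: inc R0 by 3 -> R0=(3,0,0) value=3
Op 3: merge R2<->R1 -> R2=(0,0,0) R1=(0,0,0)
Op 4: inc R1 by 2 -> R1=(0,2,0) value=2
Op 5: merge R2<->R0 -> R2=(3,0,0) R0=(3,0,0)
Op 6: inc R0 by 5 -> R0=(8,0,0) value=8
Op 7: merge R0<->R2 -> R0=(8,0,0) R2=(8,0,0)
Op 8: merge R0<->R1 -> R0=(8,2,0) R1=(8,2,0)
Op 9: inc R1 by 2 -> R1=(8,4,0) value=12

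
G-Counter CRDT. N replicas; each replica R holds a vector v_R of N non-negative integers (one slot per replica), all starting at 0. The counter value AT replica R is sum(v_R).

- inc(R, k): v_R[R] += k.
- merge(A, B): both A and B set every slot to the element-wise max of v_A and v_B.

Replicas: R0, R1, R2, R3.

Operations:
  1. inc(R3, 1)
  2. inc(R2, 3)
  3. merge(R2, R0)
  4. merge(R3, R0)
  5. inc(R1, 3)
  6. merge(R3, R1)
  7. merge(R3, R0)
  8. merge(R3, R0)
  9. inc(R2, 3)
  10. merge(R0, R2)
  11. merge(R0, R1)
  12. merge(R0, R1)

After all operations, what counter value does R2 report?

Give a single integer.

Op 1: inc R3 by 1 -> R3=(0,0,0,1) value=1
Op 2: inc R2 by 3 -> R2=(0,0,3,0) value=3
Op 3: merge R2<->R0 -> R2=(0,0,3,0) R0=(0,0,3,0)
Op 4: merge R3<->R0 -> R3=(0,0,3,1) R0=(0,0,3,1)
Op 5: inc R1 by 3 -> R1=(0,3,0,0) value=3
Op 6: merge R3<->R1 -> R3=(0,3,3,1) R1=(0,3,3,1)
Op 7: merge R3<->R0 -> R3=(0,3,3,1) R0=(0,3,3,1)
Op 8: merge R3<->R0 -> R3=(0,3,3,1) R0=(0,3,3,1)
Op 9: inc R2 by 3 -> R2=(0,0,6,0) value=6
Op 10: merge R0<->R2 -> R0=(0,3,6,1) R2=(0,3,6,1)
Op 11: merge R0<->R1 -> R0=(0,3,6,1) R1=(0,3,6,1)
Op 12: merge R0<->R1 -> R0=(0,3,6,1) R1=(0,3,6,1)

Answer: 10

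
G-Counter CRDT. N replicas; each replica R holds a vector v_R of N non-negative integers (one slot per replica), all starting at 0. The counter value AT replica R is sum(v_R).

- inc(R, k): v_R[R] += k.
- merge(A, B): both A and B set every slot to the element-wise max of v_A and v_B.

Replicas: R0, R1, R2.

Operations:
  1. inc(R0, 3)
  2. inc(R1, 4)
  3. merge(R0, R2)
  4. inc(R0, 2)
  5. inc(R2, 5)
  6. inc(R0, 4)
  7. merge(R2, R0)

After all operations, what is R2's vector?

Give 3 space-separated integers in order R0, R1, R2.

Op 1: inc R0 by 3 -> R0=(3,0,0) value=3
Op 2: inc R1 by 4 -> R1=(0,4,0) value=4
Op 3: merge R0<->R2 -> R0=(3,0,0) R2=(3,0,0)
Op 4: inc R0 by 2 -> R0=(5,0,0) value=5
Op 5: inc R2 by 5 -> R2=(3,0,5) value=8
Op 6: inc R0 by 4 -> R0=(9,0,0) value=9
Op 7: merge R2<->R0 -> R2=(9,0,5) R0=(9,0,5)

Answer: 9 0 5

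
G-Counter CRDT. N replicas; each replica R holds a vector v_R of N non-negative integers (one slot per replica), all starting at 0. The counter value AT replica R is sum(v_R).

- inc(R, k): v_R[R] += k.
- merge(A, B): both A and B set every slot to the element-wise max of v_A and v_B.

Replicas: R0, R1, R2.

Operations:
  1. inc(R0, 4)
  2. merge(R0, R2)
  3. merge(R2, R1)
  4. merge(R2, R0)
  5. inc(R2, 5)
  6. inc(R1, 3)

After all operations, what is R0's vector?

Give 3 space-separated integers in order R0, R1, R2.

Op 1: inc R0 by 4 -> R0=(4,0,0) value=4
Op 2: merge R0<->R2 -> R0=(4,0,0) R2=(4,0,0)
Op 3: merge R2<->R1 -> R2=(4,0,0) R1=(4,0,0)
Op 4: merge R2<->R0 -> R2=(4,0,0) R0=(4,0,0)
Op 5: inc R2 by 5 -> R2=(4,0,5) value=9
Op 6: inc R1 by 3 -> R1=(4,3,0) value=7

Answer: 4 0 0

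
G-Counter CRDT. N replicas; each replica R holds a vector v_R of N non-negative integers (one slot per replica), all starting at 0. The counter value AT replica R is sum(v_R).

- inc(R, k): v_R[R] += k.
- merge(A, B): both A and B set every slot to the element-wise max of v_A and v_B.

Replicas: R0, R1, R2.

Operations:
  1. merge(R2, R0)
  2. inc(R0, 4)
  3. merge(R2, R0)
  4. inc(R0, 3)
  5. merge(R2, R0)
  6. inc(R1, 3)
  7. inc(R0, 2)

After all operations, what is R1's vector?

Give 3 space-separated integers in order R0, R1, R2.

Answer: 0 3 0

Derivation:
Op 1: merge R2<->R0 -> R2=(0,0,0) R0=(0,0,0)
Op 2: inc R0 by 4 -> R0=(4,0,0) value=4
Op 3: merge R2<->R0 -> R2=(4,0,0) R0=(4,0,0)
Op 4: inc R0 by 3 -> R0=(7,0,0) value=7
Op 5: merge R2<->R0 -> R2=(7,0,0) R0=(7,0,0)
Op 6: inc R1 by 3 -> R1=(0,3,0) value=3
Op 7: inc R0 by 2 -> R0=(9,0,0) value=9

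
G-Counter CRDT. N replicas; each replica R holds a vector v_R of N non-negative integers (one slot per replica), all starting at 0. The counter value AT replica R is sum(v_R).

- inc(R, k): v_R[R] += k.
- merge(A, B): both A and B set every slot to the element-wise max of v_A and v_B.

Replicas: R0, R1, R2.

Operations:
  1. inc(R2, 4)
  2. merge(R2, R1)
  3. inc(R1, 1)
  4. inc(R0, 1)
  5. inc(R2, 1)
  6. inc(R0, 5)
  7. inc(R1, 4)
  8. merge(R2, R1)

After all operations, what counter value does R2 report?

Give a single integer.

Answer: 10

Derivation:
Op 1: inc R2 by 4 -> R2=(0,0,4) value=4
Op 2: merge R2<->R1 -> R2=(0,0,4) R1=(0,0,4)
Op 3: inc R1 by 1 -> R1=(0,1,4) value=5
Op 4: inc R0 by 1 -> R0=(1,0,0) value=1
Op 5: inc R2 by 1 -> R2=(0,0,5) value=5
Op 6: inc R0 by 5 -> R0=(6,0,0) value=6
Op 7: inc R1 by 4 -> R1=(0,5,4) value=9
Op 8: merge R2<->R1 -> R2=(0,5,5) R1=(0,5,5)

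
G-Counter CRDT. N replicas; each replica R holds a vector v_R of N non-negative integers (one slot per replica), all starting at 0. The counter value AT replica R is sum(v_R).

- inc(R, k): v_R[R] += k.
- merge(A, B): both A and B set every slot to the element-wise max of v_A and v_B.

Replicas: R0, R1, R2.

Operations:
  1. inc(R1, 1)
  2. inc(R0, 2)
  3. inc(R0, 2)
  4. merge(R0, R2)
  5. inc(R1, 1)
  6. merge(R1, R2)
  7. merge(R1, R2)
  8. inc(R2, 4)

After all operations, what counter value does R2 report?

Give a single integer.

Op 1: inc R1 by 1 -> R1=(0,1,0) value=1
Op 2: inc R0 by 2 -> R0=(2,0,0) value=2
Op 3: inc R0 by 2 -> R0=(4,0,0) value=4
Op 4: merge R0<->R2 -> R0=(4,0,0) R2=(4,0,0)
Op 5: inc R1 by 1 -> R1=(0,2,0) value=2
Op 6: merge R1<->R2 -> R1=(4,2,0) R2=(4,2,0)
Op 7: merge R1<->R2 -> R1=(4,2,0) R2=(4,2,0)
Op 8: inc R2 by 4 -> R2=(4,2,4) value=10

Answer: 10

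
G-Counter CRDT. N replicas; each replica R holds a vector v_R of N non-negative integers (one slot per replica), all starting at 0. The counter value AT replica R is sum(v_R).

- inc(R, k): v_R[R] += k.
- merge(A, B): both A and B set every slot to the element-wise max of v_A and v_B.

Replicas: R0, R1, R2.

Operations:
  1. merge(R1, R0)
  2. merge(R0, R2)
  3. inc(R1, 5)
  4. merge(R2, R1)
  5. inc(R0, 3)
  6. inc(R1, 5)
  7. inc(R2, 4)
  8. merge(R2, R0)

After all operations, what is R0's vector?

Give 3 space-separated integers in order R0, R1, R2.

Op 1: merge R1<->R0 -> R1=(0,0,0) R0=(0,0,0)
Op 2: merge R0<->R2 -> R0=(0,0,0) R2=(0,0,0)
Op 3: inc R1 by 5 -> R1=(0,5,0) value=5
Op 4: merge R2<->R1 -> R2=(0,5,0) R1=(0,5,0)
Op 5: inc R0 by 3 -> R0=(3,0,0) value=3
Op 6: inc R1 by 5 -> R1=(0,10,0) value=10
Op 7: inc R2 by 4 -> R2=(0,5,4) value=9
Op 8: merge R2<->R0 -> R2=(3,5,4) R0=(3,5,4)

Answer: 3 5 4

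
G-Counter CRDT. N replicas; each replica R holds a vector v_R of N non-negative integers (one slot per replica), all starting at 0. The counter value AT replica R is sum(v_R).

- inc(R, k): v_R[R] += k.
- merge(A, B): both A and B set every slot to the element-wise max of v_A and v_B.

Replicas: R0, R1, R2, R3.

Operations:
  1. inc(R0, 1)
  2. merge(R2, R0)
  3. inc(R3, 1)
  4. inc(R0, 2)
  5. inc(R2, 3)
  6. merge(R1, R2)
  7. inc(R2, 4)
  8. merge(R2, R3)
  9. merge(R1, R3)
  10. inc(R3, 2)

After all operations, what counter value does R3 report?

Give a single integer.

Answer: 11

Derivation:
Op 1: inc R0 by 1 -> R0=(1,0,0,0) value=1
Op 2: merge R2<->R0 -> R2=(1,0,0,0) R0=(1,0,0,0)
Op 3: inc R3 by 1 -> R3=(0,0,0,1) value=1
Op 4: inc R0 by 2 -> R0=(3,0,0,0) value=3
Op 5: inc R2 by 3 -> R2=(1,0,3,0) value=4
Op 6: merge R1<->R2 -> R1=(1,0,3,0) R2=(1,0,3,0)
Op 7: inc R2 by 4 -> R2=(1,0,7,0) value=8
Op 8: merge R2<->R3 -> R2=(1,0,7,1) R3=(1,0,7,1)
Op 9: merge R1<->R3 -> R1=(1,0,7,1) R3=(1,0,7,1)
Op 10: inc R3 by 2 -> R3=(1,0,7,3) value=11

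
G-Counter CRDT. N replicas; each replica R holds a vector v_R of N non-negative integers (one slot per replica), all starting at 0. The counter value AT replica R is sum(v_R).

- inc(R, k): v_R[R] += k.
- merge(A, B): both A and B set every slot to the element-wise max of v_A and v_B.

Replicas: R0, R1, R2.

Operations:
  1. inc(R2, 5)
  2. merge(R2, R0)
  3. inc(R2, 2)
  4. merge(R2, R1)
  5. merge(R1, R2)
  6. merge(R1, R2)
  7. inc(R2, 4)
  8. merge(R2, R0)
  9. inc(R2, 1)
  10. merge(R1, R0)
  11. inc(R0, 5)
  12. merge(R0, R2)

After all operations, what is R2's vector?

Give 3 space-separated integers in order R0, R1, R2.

Answer: 5 0 12

Derivation:
Op 1: inc R2 by 5 -> R2=(0,0,5) value=5
Op 2: merge R2<->R0 -> R2=(0,0,5) R0=(0,0,5)
Op 3: inc R2 by 2 -> R2=(0,0,7) value=7
Op 4: merge R2<->R1 -> R2=(0,0,7) R1=(0,0,7)
Op 5: merge R1<->R2 -> R1=(0,0,7) R2=(0,0,7)
Op 6: merge R1<->R2 -> R1=(0,0,7) R2=(0,0,7)
Op 7: inc R2 by 4 -> R2=(0,0,11) value=11
Op 8: merge R2<->R0 -> R2=(0,0,11) R0=(0,0,11)
Op 9: inc R2 by 1 -> R2=(0,0,12) value=12
Op 10: merge R1<->R0 -> R1=(0,0,11) R0=(0,0,11)
Op 11: inc R0 by 5 -> R0=(5,0,11) value=16
Op 12: merge R0<->R2 -> R0=(5,0,12) R2=(5,0,12)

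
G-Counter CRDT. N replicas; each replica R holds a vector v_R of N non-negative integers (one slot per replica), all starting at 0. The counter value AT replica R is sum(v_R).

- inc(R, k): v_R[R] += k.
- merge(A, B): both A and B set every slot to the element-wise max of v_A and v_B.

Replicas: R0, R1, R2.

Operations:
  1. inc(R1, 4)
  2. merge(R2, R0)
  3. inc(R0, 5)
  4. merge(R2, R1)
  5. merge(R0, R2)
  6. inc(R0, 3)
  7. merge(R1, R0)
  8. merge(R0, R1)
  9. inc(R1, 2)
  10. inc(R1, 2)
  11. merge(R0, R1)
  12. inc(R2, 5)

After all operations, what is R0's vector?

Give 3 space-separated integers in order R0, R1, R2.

Op 1: inc R1 by 4 -> R1=(0,4,0) value=4
Op 2: merge R2<->R0 -> R2=(0,0,0) R0=(0,0,0)
Op 3: inc R0 by 5 -> R0=(5,0,0) value=5
Op 4: merge R2<->R1 -> R2=(0,4,0) R1=(0,4,0)
Op 5: merge R0<->R2 -> R0=(5,4,0) R2=(5,4,0)
Op 6: inc R0 by 3 -> R0=(8,4,0) value=12
Op 7: merge R1<->R0 -> R1=(8,4,0) R0=(8,4,0)
Op 8: merge R0<->R1 -> R0=(8,4,0) R1=(8,4,0)
Op 9: inc R1 by 2 -> R1=(8,6,0) value=14
Op 10: inc R1 by 2 -> R1=(8,8,0) value=16
Op 11: merge R0<->R1 -> R0=(8,8,0) R1=(8,8,0)
Op 12: inc R2 by 5 -> R2=(5,4,5) value=14

Answer: 8 8 0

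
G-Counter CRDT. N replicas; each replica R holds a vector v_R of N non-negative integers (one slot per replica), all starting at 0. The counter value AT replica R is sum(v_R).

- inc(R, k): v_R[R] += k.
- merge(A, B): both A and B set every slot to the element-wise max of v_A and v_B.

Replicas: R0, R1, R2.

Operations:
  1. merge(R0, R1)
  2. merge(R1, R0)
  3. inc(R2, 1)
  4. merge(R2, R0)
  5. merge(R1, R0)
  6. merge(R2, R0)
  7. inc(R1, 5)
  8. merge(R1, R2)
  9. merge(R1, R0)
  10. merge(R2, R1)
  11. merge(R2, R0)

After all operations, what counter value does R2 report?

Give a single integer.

Op 1: merge R0<->R1 -> R0=(0,0,0) R1=(0,0,0)
Op 2: merge R1<->R0 -> R1=(0,0,0) R0=(0,0,0)
Op 3: inc R2 by 1 -> R2=(0,0,1) value=1
Op 4: merge R2<->R0 -> R2=(0,0,1) R0=(0,0,1)
Op 5: merge R1<->R0 -> R1=(0,0,1) R0=(0,0,1)
Op 6: merge R2<->R0 -> R2=(0,0,1) R0=(0,0,1)
Op 7: inc R1 by 5 -> R1=(0,5,1) value=6
Op 8: merge R1<->R2 -> R1=(0,5,1) R2=(0,5,1)
Op 9: merge R1<->R0 -> R1=(0,5,1) R0=(0,5,1)
Op 10: merge R2<->R1 -> R2=(0,5,1) R1=(0,5,1)
Op 11: merge R2<->R0 -> R2=(0,5,1) R0=(0,5,1)

Answer: 6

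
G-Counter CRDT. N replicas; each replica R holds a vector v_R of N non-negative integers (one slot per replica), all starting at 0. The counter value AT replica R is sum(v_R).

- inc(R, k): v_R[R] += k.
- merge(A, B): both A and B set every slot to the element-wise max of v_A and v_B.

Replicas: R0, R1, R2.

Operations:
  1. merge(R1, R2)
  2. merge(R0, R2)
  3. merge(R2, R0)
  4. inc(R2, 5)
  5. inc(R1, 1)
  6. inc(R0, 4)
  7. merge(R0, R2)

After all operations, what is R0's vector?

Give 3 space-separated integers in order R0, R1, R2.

Answer: 4 0 5

Derivation:
Op 1: merge R1<->R2 -> R1=(0,0,0) R2=(0,0,0)
Op 2: merge R0<->R2 -> R0=(0,0,0) R2=(0,0,0)
Op 3: merge R2<->R0 -> R2=(0,0,0) R0=(0,0,0)
Op 4: inc R2 by 5 -> R2=(0,0,5) value=5
Op 5: inc R1 by 1 -> R1=(0,1,0) value=1
Op 6: inc R0 by 4 -> R0=(4,0,0) value=4
Op 7: merge R0<->R2 -> R0=(4,0,5) R2=(4,0,5)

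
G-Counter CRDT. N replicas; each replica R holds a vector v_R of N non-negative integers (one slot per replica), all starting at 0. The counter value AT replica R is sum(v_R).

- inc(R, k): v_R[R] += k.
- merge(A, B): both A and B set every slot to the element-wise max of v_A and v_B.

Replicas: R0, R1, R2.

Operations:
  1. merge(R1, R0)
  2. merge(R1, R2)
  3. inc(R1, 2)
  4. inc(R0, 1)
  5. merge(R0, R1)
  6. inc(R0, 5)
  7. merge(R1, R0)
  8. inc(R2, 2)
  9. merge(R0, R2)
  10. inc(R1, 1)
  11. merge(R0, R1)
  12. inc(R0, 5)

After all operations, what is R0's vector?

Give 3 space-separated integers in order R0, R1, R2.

Answer: 11 3 2

Derivation:
Op 1: merge R1<->R0 -> R1=(0,0,0) R0=(0,0,0)
Op 2: merge R1<->R2 -> R1=(0,0,0) R2=(0,0,0)
Op 3: inc R1 by 2 -> R1=(0,2,0) value=2
Op 4: inc R0 by 1 -> R0=(1,0,0) value=1
Op 5: merge R0<->R1 -> R0=(1,2,0) R1=(1,2,0)
Op 6: inc R0 by 5 -> R0=(6,2,0) value=8
Op 7: merge R1<->R0 -> R1=(6,2,0) R0=(6,2,0)
Op 8: inc R2 by 2 -> R2=(0,0,2) value=2
Op 9: merge R0<->R2 -> R0=(6,2,2) R2=(6,2,2)
Op 10: inc R1 by 1 -> R1=(6,3,0) value=9
Op 11: merge R0<->R1 -> R0=(6,3,2) R1=(6,3,2)
Op 12: inc R0 by 5 -> R0=(11,3,2) value=16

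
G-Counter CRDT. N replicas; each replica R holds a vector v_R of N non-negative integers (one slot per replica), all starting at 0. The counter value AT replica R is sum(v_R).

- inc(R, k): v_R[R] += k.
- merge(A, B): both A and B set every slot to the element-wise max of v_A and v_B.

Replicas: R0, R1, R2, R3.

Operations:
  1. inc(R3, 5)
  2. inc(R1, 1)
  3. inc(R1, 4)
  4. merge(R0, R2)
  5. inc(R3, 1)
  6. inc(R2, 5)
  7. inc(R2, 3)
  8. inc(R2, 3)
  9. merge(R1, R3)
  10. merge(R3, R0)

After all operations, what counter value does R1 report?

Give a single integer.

Answer: 11

Derivation:
Op 1: inc R3 by 5 -> R3=(0,0,0,5) value=5
Op 2: inc R1 by 1 -> R1=(0,1,0,0) value=1
Op 3: inc R1 by 4 -> R1=(0,5,0,0) value=5
Op 4: merge R0<->R2 -> R0=(0,0,0,0) R2=(0,0,0,0)
Op 5: inc R3 by 1 -> R3=(0,0,0,6) value=6
Op 6: inc R2 by 5 -> R2=(0,0,5,0) value=5
Op 7: inc R2 by 3 -> R2=(0,0,8,0) value=8
Op 8: inc R2 by 3 -> R2=(0,0,11,0) value=11
Op 9: merge R1<->R3 -> R1=(0,5,0,6) R3=(0,5,0,6)
Op 10: merge R3<->R0 -> R3=(0,5,0,6) R0=(0,5,0,6)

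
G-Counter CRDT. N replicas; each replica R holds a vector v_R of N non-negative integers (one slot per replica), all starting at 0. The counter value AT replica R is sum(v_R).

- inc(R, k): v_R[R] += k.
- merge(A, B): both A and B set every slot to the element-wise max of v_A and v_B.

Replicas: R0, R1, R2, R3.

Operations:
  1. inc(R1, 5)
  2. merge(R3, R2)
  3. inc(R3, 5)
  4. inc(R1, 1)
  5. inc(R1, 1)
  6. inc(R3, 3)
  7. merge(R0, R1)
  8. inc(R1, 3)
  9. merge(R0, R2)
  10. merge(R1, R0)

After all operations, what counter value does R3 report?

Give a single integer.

Answer: 8

Derivation:
Op 1: inc R1 by 5 -> R1=(0,5,0,0) value=5
Op 2: merge R3<->R2 -> R3=(0,0,0,0) R2=(0,0,0,0)
Op 3: inc R3 by 5 -> R3=(0,0,0,5) value=5
Op 4: inc R1 by 1 -> R1=(0,6,0,0) value=6
Op 5: inc R1 by 1 -> R1=(0,7,0,0) value=7
Op 6: inc R3 by 3 -> R3=(0,0,0,8) value=8
Op 7: merge R0<->R1 -> R0=(0,7,0,0) R1=(0,7,0,0)
Op 8: inc R1 by 3 -> R1=(0,10,0,0) value=10
Op 9: merge R0<->R2 -> R0=(0,7,0,0) R2=(0,7,0,0)
Op 10: merge R1<->R0 -> R1=(0,10,0,0) R0=(0,10,0,0)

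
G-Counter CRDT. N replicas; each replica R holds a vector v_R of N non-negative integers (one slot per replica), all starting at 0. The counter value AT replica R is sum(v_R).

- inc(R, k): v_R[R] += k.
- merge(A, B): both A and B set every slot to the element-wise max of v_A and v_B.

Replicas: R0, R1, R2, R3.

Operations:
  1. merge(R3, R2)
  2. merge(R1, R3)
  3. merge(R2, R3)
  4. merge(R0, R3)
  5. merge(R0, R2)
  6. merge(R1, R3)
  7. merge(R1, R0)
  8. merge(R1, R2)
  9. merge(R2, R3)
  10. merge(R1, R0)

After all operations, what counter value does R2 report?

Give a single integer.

Answer: 0

Derivation:
Op 1: merge R3<->R2 -> R3=(0,0,0,0) R2=(0,0,0,0)
Op 2: merge R1<->R3 -> R1=(0,0,0,0) R3=(0,0,0,0)
Op 3: merge R2<->R3 -> R2=(0,0,0,0) R3=(0,0,0,0)
Op 4: merge R0<->R3 -> R0=(0,0,0,0) R3=(0,0,0,0)
Op 5: merge R0<->R2 -> R0=(0,0,0,0) R2=(0,0,0,0)
Op 6: merge R1<->R3 -> R1=(0,0,0,0) R3=(0,0,0,0)
Op 7: merge R1<->R0 -> R1=(0,0,0,0) R0=(0,0,0,0)
Op 8: merge R1<->R2 -> R1=(0,0,0,0) R2=(0,0,0,0)
Op 9: merge R2<->R3 -> R2=(0,0,0,0) R3=(0,0,0,0)
Op 10: merge R1<->R0 -> R1=(0,0,0,0) R0=(0,0,0,0)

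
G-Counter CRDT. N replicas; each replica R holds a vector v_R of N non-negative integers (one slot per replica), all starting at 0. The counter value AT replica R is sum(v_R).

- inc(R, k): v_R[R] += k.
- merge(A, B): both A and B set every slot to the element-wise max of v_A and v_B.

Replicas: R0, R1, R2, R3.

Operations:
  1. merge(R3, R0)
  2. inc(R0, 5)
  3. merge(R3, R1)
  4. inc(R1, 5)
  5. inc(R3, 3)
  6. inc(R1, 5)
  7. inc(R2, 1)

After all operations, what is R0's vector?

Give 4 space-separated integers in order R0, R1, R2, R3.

Op 1: merge R3<->R0 -> R3=(0,0,0,0) R0=(0,0,0,0)
Op 2: inc R0 by 5 -> R0=(5,0,0,0) value=5
Op 3: merge R3<->R1 -> R3=(0,0,0,0) R1=(0,0,0,0)
Op 4: inc R1 by 5 -> R1=(0,5,0,0) value=5
Op 5: inc R3 by 3 -> R3=(0,0,0,3) value=3
Op 6: inc R1 by 5 -> R1=(0,10,0,0) value=10
Op 7: inc R2 by 1 -> R2=(0,0,1,0) value=1

Answer: 5 0 0 0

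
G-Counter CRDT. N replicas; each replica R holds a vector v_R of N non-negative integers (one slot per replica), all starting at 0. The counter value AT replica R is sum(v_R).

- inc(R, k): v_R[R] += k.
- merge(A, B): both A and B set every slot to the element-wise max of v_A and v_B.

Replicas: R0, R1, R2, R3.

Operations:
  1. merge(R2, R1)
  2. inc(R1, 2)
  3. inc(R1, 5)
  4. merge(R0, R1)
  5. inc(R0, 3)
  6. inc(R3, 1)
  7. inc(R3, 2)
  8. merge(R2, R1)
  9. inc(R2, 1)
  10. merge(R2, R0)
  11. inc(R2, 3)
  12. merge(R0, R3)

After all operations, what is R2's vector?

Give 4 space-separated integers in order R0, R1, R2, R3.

Answer: 3 7 4 0

Derivation:
Op 1: merge R2<->R1 -> R2=(0,0,0,0) R1=(0,0,0,0)
Op 2: inc R1 by 2 -> R1=(0,2,0,0) value=2
Op 3: inc R1 by 5 -> R1=(0,7,0,0) value=7
Op 4: merge R0<->R1 -> R0=(0,7,0,0) R1=(0,7,0,0)
Op 5: inc R0 by 3 -> R0=(3,7,0,0) value=10
Op 6: inc R3 by 1 -> R3=(0,0,0,1) value=1
Op 7: inc R3 by 2 -> R3=(0,0,0,3) value=3
Op 8: merge R2<->R1 -> R2=(0,7,0,0) R1=(0,7,0,0)
Op 9: inc R2 by 1 -> R2=(0,7,1,0) value=8
Op 10: merge R2<->R0 -> R2=(3,7,1,0) R0=(3,7,1,0)
Op 11: inc R2 by 3 -> R2=(3,7,4,0) value=14
Op 12: merge R0<->R3 -> R0=(3,7,1,3) R3=(3,7,1,3)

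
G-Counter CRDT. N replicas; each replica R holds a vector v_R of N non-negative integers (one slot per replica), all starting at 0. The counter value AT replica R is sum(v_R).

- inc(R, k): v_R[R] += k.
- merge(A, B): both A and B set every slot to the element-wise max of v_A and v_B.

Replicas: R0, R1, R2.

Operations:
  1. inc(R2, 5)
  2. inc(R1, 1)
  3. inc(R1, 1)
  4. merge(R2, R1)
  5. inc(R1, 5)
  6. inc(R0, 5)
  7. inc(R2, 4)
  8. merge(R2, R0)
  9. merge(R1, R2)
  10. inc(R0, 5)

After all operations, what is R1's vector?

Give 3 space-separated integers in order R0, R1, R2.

Answer: 5 7 9

Derivation:
Op 1: inc R2 by 5 -> R2=(0,0,5) value=5
Op 2: inc R1 by 1 -> R1=(0,1,0) value=1
Op 3: inc R1 by 1 -> R1=(0,2,0) value=2
Op 4: merge R2<->R1 -> R2=(0,2,5) R1=(0,2,5)
Op 5: inc R1 by 5 -> R1=(0,7,5) value=12
Op 6: inc R0 by 5 -> R0=(5,0,0) value=5
Op 7: inc R2 by 4 -> R2=(0,2,9) value=11
Op 8: merge R2<->R0 -> R2=(5,2,9) R0=(5,2,9)
Op 9: merge R1<->R2 -> R1=(5,7,9) R2=(5,7,9)
Op 10: inc R0 by 5 -> R0=(10,2,9) value=21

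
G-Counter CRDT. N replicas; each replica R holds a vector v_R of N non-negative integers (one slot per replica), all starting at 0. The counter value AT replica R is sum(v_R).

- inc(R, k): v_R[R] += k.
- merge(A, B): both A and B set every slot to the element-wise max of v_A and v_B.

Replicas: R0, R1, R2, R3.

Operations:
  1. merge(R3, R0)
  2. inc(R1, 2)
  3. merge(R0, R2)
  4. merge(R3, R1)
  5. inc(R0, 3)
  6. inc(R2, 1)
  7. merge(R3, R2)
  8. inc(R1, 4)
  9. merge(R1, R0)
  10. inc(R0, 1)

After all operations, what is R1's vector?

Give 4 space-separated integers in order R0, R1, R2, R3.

Op 1: merge R3<->R0 -> R3=(0,0,0,0) R0=(0,0,0,0)
Op 2: inc R1 by 2 -> R1=(0,2,0,0) value=2
Op 3: merge R0<->R2 -> R0=(0,0,0,0) R2=(0,0,0,0)
Op 4: merge R3<->R1 -> R3=(0,2,0,0) R1=(0,2,0,0)
Op 5: inc R0 by 3 -> R0=(3,0,0,0) value=3
Op 6: inc R2 by 1 -> R2=(0,0,1,0) value=1
Op 7: merge R3<->R2 -> R3=(0,2,1,0) R2=(0,2,1,0)
Op 8: inc R1 by 4 -> R1=(0,6,0,0) value=6
Op 9: merge R1<->R0 -> R1=(3,6,0,0) R0=(3,6,0,0)
Op 10: inc R0 by 1 -> R0=(4,6,0,0) value=10

Answer: 3 6 0 0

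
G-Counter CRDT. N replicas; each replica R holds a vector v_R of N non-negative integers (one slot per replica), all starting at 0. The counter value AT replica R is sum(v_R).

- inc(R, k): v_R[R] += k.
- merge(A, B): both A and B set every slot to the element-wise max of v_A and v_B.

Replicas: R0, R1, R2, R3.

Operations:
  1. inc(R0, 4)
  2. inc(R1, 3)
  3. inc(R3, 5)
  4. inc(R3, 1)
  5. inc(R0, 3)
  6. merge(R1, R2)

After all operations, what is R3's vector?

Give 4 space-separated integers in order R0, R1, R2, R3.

Answer: 0 0 0 6

Derivation:
Op 1: inc R0 by 4 -> R0=(4,0,0,0) value=4
Op 2: inc R1 by 3 -> R1=(0,3,0,0) value=3
Op 3: inc R3 by 5 -> R3=(0,0,0,5) value=5
Op 4: inc R3 by 1 -> R3=(0,0,0,6) value=6
Op 5: inc R0 by 3 -> R0=(7,0,0,0) value=7
Op 6: merge R1<->R2 -> R1=(0,3,0,0) R2=(0,3,0,0)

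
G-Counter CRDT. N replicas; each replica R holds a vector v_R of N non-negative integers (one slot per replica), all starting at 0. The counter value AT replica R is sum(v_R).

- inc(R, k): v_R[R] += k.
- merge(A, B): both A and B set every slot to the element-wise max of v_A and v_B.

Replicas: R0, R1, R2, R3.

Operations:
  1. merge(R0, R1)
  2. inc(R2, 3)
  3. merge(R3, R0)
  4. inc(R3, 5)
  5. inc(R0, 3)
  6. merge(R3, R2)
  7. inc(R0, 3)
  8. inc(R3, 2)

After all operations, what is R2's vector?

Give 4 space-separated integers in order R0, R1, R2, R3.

Op 1: merge R0<->R1 -> R0=(0,0,0,0) R1=(0,0,0,0)
Op 2: inc R2 by 3 -> R2=(0,0,3,0) value=3
Op 3: merge R3<->R0 -> R3=(0,0,0,0) R0=(0,0,0,0)
Op 4: inc R3 by 5 -> R3=(0,0,0,5) value=5
Op 5: inc R0 by 3 -> R0=(3,0,0,0) value=3
Op 6: merge R3<->R2 -> R3=(0,0,3,5) R2=(0,0,3,5)
Op 7: inc R0 by 3 -> R0=(6,0,0,0) value=6
Op 8: inc R3 by 2 -> R3=(0,0,3,7) value=10

Answer: 0 0 3 5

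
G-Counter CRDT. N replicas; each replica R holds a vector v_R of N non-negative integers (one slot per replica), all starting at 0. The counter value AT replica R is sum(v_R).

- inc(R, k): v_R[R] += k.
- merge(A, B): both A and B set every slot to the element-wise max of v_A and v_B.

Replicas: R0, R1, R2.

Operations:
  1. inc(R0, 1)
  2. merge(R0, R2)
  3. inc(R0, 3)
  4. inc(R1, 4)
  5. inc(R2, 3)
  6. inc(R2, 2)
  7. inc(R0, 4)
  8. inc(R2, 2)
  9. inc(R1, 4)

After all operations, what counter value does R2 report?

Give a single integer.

Op 1: inc R0 by 1 -> R0=(1,0,0) value=1
Op 2: merge R0<->R2 -> R0=(1,0,0) R2=(1,0,0)
Op 3: inc R0 by 3 -> R0=(4,0,0) value=4
Op 4: inc R1 by 4 -> R1=(0,4,0) value=4
Op 5: inc R2 by 3 -> R2=(1,0,3) value=4
Op 6: inc R2 by 2 -> R2=(1,0,5) value=6
Op 7: inc R0 by 4 -> R0=(8,0,0) value=8
Op 8: inc R2 by 2 -> R2=(1,0,7) value=8
Op 9: inc R1 by 4 -> R1=(0,8,0) value=8

Answer: 8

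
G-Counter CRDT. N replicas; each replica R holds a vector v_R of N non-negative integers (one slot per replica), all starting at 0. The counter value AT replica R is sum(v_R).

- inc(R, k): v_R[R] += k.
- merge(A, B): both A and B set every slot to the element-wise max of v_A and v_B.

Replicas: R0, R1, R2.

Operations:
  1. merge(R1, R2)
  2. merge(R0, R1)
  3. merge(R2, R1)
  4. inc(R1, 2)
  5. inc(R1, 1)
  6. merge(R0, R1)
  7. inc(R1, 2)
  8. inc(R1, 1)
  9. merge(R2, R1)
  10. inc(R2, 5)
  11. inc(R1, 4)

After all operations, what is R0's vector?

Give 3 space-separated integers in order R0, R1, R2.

Answer: 0 3 0

Derivation:
Op 1: merge R1<->R2 -> R1=(0,0,0) R2=(0,0,0)
Op 2: merge R0<->R1 -> R0=(0,0,0) R1=(0,0,0)
Op 3: merge R2<->R1 -> R2=(0,0,0) R1=(0,0,0)
Op 4: inc R1 by 2 -> R1=(0,2,0) value=2
Op 5: inc R1 by 1 -> R1=(0,3,0) value=3
Op 6: merge R0<->R1 -> R0=(0,3,0) R1=(0,3,0)
Op 7: inc R1 by 2 -> R1=(0,5,0) value=5
Op 8: inc R1 by 1 -> R1=(0,6,0) value=6
Op 9: merge R2<->R1 -> R2=(0,6,0) R1=(0,6,0)
Op 10: inc R2 by 5 -> R2=(0,6,5) value=11
Op 11: inc R1 by 4 -> R1=(0,10,0) value=10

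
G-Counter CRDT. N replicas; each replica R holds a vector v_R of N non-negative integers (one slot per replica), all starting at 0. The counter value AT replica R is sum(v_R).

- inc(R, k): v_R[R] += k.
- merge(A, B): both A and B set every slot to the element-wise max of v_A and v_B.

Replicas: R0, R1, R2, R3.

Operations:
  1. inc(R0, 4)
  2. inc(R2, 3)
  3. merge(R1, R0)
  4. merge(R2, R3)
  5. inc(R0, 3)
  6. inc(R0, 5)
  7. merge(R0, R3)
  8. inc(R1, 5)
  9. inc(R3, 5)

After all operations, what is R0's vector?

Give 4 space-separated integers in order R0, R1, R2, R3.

Op 1: inc R0 by 4 -> R0=(4,0,0,0) value=4
Op 2: inc R2 by 3 -> R2=(0,0,3,0) value=3
Op 3: merge R1<->R0 -> R1=(4,0,0,0) R0=(4,0,0,0)
Op 4: merge R2<->R3 -> R2=(0,0,3,0) R3=(0,0,3,0)
Op 5: inc R0 by 3 -> R0=(7,0,0,0) value=7
Op 6: inc R0 by 5 -> R0=(12,0,0,0) value=12
Op 7: merge R0<->R3 -> R0=(12,0,3,0) R3=(12,0,3,0)
Op 8: inc R1 by 5 -> R1=(4,5,0,0) value=9
Op 9: inc R3 by 5 -> R3=(12,0,3,5) value=20

Answer: 12 0 3 0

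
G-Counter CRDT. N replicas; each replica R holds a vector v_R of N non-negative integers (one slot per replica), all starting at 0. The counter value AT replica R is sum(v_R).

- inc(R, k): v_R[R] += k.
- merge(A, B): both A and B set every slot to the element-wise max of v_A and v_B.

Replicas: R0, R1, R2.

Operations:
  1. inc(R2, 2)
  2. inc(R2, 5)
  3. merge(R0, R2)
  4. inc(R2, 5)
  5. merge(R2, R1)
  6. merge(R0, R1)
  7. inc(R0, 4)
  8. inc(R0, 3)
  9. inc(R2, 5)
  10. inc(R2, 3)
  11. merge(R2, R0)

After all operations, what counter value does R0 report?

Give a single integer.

Op 1: inc R2 by 2 -> R2=(0,0,2) value=2
Op 2: inc R2 by 5 -> R2=(0,0,7) value=7
Op 3: merge R0<->R2 -> R0=(0,0,7) R2=(0,0,7)
Op 4: inc R2 by 5 -> R2=(0,0,12) value=12
Op 5: merge R2<->R1 -> R2=(0,0,12) R1=(0,0,12)
Op 6: merge R0<->R1 -> R0=(0,0,12) R1=(0,0,12)
Op 7: inc R0 by 4 -> R0=(4,0,12) value=16
Op 8: inc R0 by 3 -> R0=(7,0,12) value=19
Op 9: inc R2 by 5 -> R2=(0,0,17) value=17
Op 10: inc R2 by 3 -> R2=(0,0,20) value=20
Op 11: merge R2<->R0 -> R2=(7,0,20) R0=(7,0,20)

Answer: 27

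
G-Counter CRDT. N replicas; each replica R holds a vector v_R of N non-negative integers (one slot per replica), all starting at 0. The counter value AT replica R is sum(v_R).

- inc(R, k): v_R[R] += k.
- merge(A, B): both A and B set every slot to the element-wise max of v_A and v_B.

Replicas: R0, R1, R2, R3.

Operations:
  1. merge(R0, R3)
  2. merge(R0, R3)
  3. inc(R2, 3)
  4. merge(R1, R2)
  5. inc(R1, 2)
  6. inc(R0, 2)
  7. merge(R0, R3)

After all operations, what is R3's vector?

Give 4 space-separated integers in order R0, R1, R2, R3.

Op 1: merge R0<->R3 -> R0=(0,0,0,0) R3=(0,0,0,0)
Op 2: merge R0<->R3 -> R0=(0,0,0,0) R3=(0,0,0,0)
Op 3: inc R2 by 3 -> R2=(0,0,3,0) value=3
Op 4: merge R1<->R2 -> R1=(0,0,3,0) R2=(0,0,3,0)
Op 5: inc R1 by 2 -> R1=(0,2,3,0) value=5
Op 6: inc R0 by 2 -> R0=(2,0,0,0) value=2
Op 7: merge R0<->R3 -> R0=(2,0,0,0) R3=(2,0,0,0)

Answer: 2 0 0 0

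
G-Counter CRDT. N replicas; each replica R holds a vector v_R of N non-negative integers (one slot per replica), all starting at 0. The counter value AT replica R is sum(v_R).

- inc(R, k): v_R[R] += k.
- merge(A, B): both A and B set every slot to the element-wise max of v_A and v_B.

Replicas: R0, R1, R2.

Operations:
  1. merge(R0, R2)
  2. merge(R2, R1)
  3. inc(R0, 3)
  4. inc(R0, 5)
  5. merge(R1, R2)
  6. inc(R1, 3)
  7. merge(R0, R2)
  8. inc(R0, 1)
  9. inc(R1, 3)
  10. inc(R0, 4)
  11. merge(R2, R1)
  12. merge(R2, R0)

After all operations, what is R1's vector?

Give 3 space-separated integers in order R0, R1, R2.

Op 1: merge R0<->R2 -> R0=(0,0,0) R2=(0,0,0)
Op 2: merge R2<->R1 -> R2=(0,0,0) R1=(0,0,0)
Op 3: inc R0 by 3 -> R0=(3,0,0) value=3
Op 4: inc R0 by 5 -> R0=(8,0,0) value=8
Op 5: merge R1<->R2 -> R1=(0,0,0) R2=(0,0,0)
Op 6: inc R1 by 3 -> R1=(0,3,0) value=3
Op 7: merge R0<->R2 -> R0=(8,0,0) R2=(8,0,0)
Op 8: inc R0 by 1 -> R0=(9,0,0) value=9
Op 9: inc R1 by 3 -> R1=(0,6,0) value=6
Op 10: inc R0 by 4 -> R0=(13,0,0) value=13
Op 11: merge R2<->R1 -> R2=(8,6,0) R1=(8,6,0)
Op 12: merge R2<->R0 -> R2=(13,6,0) R0=(13,6,0)

Answer: 8 6 0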